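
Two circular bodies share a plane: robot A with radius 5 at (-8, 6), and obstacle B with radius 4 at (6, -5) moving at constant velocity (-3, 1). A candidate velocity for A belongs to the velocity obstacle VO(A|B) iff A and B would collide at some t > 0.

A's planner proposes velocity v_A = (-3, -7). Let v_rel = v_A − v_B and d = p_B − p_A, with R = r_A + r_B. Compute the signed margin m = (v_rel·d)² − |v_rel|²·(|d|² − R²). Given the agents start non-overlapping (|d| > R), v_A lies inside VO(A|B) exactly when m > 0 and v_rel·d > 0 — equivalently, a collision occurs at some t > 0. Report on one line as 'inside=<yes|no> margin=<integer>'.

d = (14, -11),  |d|² = 317;  R = 5+4 = 9,  c = 317−9² = 236
v_rel = (0, -8),  |v_rel|² = 64;  v_rel·d = (0)·(14) + (-8)·(-11) = 88
64·t² − 176·t + 236 = 0  ⇒  m = 88² − 64·236 = -7360
m = -7360 < 0,  v_rel·d = 88 > 0  ⇒  outside

inside=no margin=-7360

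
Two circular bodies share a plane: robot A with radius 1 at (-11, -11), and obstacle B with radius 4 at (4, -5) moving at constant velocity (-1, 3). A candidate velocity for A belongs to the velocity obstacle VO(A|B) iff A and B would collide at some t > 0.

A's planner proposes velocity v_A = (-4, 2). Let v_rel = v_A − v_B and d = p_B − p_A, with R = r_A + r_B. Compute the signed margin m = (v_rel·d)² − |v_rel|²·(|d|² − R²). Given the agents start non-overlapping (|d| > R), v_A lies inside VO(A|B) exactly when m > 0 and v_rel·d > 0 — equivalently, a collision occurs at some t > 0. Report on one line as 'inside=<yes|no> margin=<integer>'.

d = (15, 6),  |d|² = 261;  R = 1+4 = 5,  c = 261−5² = 236
v_rel = (-3, -1),  |v_rel|² = 10;  v_rel·d = (-3)·(15) + (-1)·(6) = -51
10·t² + 102·t + 236 = 0  ⇒  m = (-51)² − 10·236 = 241
m = 241 > 0,  v_rel·d = -51 < 0  ⇒  outside

inside=no margin=241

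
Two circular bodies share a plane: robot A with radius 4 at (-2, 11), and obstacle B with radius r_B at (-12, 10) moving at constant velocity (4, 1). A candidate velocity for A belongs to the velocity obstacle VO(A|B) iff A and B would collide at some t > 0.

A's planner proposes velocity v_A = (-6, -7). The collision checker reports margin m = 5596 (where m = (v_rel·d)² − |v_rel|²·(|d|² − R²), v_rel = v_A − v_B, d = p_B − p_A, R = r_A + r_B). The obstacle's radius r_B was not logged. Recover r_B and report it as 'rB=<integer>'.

m = 5596
d = (-10, -1);  v_rel = (-10, -8),  |v_rel|² = 164
v_rel×d = (-10)·(-1) − (-8)·(-10) = -70
since m = R²·164 − (-70)²:  R² = (4900 + 5596) / 164 = 64
R = √64 = 8  ⇒  r_B = 8 − 4 = 4

rB=4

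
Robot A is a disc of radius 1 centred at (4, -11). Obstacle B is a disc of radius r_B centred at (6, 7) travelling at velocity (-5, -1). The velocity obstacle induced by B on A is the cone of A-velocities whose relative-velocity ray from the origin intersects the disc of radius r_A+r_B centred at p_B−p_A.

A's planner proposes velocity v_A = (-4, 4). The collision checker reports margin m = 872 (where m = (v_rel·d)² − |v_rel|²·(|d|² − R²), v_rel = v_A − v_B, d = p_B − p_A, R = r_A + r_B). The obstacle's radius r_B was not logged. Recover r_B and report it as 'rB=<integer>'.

m = 872
d = (2, 18);  v_rel = (1, 5),  |v_rel|² = 26
v_rel×d = (1)·(18) − (5)·(2) = 8
since m = R²·26 − 8²:  R² = (64 + 872) / 26 = 36
R = √36 = 6  ⇒  r_B = 6 − 1 = 5

rB=5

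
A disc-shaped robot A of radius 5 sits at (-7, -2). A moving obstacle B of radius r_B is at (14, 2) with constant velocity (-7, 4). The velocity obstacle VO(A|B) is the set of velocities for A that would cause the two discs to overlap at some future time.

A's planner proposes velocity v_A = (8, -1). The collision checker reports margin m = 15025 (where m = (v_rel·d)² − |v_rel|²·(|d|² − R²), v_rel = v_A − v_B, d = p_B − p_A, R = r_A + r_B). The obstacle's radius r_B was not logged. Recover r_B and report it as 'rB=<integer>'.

m = 15025
d = (21, 4);  v_rel = (15, -5),  |v_rel|² = 250
v_rel×d = (15)·(4) − (-5)·(21) = 165
since m = R²·250 − 165²:  R² = (27225 + 15025) / 250 = 169
R = √169 = 13  ⇒  r_B = 13 − 5 = 8

rB=8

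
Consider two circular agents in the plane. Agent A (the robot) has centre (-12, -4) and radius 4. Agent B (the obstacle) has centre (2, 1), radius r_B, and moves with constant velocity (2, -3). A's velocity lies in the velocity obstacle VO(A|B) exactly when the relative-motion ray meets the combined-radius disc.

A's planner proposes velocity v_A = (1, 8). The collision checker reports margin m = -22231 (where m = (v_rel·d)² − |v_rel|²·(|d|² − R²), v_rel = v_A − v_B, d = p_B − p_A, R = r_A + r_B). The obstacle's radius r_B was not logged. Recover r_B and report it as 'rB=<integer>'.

m = -22231
d = (14, 5);  v_rel = (-1, 11),  |v_rel|² = 122
v_rel×d = (-1)·(5) − (11)·(14) = -159
since m = R²·122 − (-159)²:  R² = (25281 + -22231) / 122 = 25
R = √25 = 5  ⇒  r_B = 5 − 4 = 1

rB=1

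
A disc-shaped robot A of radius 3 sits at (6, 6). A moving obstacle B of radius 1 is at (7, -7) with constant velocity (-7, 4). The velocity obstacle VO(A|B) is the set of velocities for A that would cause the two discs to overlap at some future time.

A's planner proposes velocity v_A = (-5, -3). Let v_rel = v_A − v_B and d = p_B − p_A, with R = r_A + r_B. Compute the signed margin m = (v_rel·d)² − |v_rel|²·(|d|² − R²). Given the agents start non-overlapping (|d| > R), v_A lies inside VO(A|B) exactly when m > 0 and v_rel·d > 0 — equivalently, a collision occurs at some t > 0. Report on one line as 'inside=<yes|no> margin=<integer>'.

d = (1, -13),  |d|² = 170;  R = 3+1 = 4,  c = 170−4² = 154
v_rel = (2, -7),  |v_rel|² = 53;  v_rel·d = (2)·(1) + (-7)·(-13) = 93
53·t² − 186·t + 154 = 0  ⇒  m = 93² − 53·154 = 487
m = 487 > 0,  v_rel·d = 93 > 0  ⇒  inside

inside=yes margin=487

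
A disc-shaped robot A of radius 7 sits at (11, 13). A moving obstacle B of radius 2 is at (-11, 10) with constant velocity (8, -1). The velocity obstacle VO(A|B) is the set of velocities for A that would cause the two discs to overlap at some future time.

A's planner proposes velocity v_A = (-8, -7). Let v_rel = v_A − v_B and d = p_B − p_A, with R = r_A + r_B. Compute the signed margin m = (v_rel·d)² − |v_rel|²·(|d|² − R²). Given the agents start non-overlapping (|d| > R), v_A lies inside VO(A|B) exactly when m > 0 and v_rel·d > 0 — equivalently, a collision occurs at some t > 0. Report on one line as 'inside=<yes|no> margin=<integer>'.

d = (-22, -3),  |d|² = 493;  R = 7+2 = 9,  c = 493−9² = 412
v_rel = (-16, -6),  |v_rel|² = 292;  v_rel·d = (-16)·(-22) + (-6)·(-3) = 370
292·t² − 740·t + 412 = 0  ⇒  m = 370² − 292·412 = 16596
m = 16596 > 0,  v_rel·d = 370 > 0  ⇒  inside

inside=yes margin=16596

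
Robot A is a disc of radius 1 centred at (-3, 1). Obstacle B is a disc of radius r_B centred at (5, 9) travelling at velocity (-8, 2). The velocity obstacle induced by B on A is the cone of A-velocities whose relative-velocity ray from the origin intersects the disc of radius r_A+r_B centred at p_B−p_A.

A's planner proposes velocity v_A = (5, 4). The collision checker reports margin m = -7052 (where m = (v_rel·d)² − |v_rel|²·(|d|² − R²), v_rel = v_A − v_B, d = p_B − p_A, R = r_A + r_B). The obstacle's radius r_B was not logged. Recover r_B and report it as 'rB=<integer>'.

m = -7052
d = (8, 8);  v_rel = (13, 2),  |v_rel|² = 173
v_rel×d = (13)·(8) − (2)·(8) = 88
since m = R²·173 − 88²:  R² = (7744 + -7052) / 173 = 4
R = √4 = 2  ⇒  r_B = 2 − 1 = 1

rB=1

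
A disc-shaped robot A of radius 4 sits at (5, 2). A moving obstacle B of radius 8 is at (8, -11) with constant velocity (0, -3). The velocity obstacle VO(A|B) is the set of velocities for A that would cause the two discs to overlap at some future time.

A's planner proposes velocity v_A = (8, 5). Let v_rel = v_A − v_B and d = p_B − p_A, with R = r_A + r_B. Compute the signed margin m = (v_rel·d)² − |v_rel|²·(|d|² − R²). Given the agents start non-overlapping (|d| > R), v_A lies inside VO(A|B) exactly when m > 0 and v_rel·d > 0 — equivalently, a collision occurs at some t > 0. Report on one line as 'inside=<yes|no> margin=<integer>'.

d = (3, -13),  |d|² = 178;  R = 4+8 = 12,  c = 178−12² = 34
v_rel = (8, 8),  |v_rel|² = 128;  v_rel·d = (8)·(3) + (8)·(-13) = -80
128·t² + 160·t + 34 = 0  ⇒  m = (-80)² − 128·34 = 2048
m = 2048 > 0,  v_rel·d = -80 < 0  ⇒  outside

inside=no margin=2048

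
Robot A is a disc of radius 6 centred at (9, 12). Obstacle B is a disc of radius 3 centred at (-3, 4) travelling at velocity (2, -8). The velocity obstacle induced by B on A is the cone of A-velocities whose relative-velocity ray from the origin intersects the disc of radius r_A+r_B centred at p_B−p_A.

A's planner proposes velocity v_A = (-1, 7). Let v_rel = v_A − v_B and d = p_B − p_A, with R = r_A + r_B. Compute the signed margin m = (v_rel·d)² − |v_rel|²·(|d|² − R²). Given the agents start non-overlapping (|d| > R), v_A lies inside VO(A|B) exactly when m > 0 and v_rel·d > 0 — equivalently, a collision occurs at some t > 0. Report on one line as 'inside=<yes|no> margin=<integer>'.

d = (-12, -8),  |d|² = 208;  R = 6+3 = 9,  c = 208−9² = 127
v_rel = (-3, 15),  |v_rel|² = 234;  v_rel·d = (-3)·(-12) + (15)·(-8) = -84
234·t² + 168·t + 127 = 0  ⇒  m = (-84)² − 234·127 = -22662
m = -22662 < 0,  v_rel·d = -84 < 0  ⇒  outside

inside=no margin=-22662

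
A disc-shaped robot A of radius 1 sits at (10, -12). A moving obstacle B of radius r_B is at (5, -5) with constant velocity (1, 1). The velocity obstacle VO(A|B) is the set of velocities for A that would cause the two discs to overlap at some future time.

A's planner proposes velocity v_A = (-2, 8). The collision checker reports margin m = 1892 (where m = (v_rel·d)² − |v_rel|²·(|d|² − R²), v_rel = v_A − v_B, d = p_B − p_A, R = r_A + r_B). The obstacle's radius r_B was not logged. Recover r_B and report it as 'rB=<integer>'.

m = 1892
d = (-5, 7);  v_rel = (-3, 7),  |v_rel|² = 58
v_rel×d = (-3)·(7) − (7)·(-5) = 14
since m = R²·58 − 14²:  R² = (196 + 1892) / 58 = 36
R = √36 = 6  ⇒  r_B = 6 − 1 = 5

rB=5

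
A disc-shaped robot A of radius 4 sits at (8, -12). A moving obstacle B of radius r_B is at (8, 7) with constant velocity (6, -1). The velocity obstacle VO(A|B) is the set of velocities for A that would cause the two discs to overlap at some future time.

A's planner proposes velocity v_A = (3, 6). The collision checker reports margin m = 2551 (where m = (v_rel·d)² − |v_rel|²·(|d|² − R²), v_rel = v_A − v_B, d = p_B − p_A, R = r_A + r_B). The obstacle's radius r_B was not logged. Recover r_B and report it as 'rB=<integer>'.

m = 2551
d = (0, 19);  v_rel = (-3, 7),  |v_rel|² = 58
v_rel×d = (-3)·(19) − (7)·(0) = -57
since m = R²·58 − (-57)²:  R² = (3249 + 2551) / 58 = 100
R = √100 = 10  ⇒  r_B = 10 − 4 = 6

rB=6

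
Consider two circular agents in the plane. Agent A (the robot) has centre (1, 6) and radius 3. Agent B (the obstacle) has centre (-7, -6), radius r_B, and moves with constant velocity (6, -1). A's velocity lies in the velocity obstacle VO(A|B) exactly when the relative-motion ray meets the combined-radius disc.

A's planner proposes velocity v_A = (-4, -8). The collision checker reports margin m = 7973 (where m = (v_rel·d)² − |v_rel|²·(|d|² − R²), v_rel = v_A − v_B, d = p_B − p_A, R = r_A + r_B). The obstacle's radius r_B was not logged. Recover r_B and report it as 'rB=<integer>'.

m = 7973
d = (-8, -12);  v_rel = (-10, -7),  |v_rel|² = 149
v_rel×d = (-10)·(-12) − (-7)·(-8) = 64
since m = R²·149 − 64²:  R² = (4096 + 7973) / 149 = 81
R = √81 = 9  ⇒  r_B = 9 − 3 = 6

rB=6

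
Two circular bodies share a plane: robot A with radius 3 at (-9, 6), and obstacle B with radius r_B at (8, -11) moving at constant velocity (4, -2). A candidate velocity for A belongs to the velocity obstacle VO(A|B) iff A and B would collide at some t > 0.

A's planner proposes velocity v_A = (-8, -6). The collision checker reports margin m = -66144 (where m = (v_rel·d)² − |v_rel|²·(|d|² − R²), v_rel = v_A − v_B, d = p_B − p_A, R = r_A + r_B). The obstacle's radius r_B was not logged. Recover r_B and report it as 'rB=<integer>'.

m = -66144
d = (17, -17);  v_rel = (-12, -4),  |v_rel|² = 160
v_rel×d = (-12)·(-17) − (-4)·(17) = 272
since m = R²·160 − 272²:  R² = (73984 + -66144) / 160 = 49
R = √49 = 7  ⇒  r_B = 7 − 3 = 4

rB=4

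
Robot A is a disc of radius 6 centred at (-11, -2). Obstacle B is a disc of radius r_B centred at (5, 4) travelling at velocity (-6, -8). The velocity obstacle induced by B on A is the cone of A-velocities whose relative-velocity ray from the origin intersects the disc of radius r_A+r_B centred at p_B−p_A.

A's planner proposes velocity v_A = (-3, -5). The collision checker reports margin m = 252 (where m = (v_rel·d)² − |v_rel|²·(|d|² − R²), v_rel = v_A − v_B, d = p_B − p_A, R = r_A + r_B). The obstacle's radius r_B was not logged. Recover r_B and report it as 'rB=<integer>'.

m = 252
d = (16, 6);  v_rel = (3, 3),  |v_rel|² = 18
v_rel×d = (3)·(6) − (3)·(16) = -30
since m = R²·18 − (-30)²:  R² = (900 + 252) / 18 = 64
R = √64 = 8  ⇒  r_B = 8 − 6 = 2

rB=2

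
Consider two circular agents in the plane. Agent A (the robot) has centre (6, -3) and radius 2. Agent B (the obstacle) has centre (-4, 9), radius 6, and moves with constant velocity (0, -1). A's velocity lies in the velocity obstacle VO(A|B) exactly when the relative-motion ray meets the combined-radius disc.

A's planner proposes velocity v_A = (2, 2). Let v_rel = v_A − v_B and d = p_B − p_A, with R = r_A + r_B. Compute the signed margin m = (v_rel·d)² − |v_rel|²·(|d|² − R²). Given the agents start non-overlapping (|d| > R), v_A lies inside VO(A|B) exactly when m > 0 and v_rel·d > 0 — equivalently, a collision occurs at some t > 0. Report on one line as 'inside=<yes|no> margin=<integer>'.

d = (-10, 12),  |d|² = 244;  R = 2+6 = 8,  c = 244−8² = 180
v_rel = (2, 3),  |v_rel|² = 13;  v_rel·d = (2)·(-10) + (3)·(12) = 16
13·t² − 32·t + 180 = 0  ⇒  m = 16² − 13·180 = -2084
m = -2084 < 0,  v_rel·d = 16 > 0  ⇒  outside

inside=no margin=-2084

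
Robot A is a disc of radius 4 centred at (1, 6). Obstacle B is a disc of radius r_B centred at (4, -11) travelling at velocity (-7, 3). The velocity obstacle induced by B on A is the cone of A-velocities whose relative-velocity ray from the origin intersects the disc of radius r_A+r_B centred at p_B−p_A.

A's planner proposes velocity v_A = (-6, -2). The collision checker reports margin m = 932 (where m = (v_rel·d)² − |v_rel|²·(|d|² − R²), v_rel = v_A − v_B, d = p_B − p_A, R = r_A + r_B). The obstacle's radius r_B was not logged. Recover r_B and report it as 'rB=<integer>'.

m = 932
d = (3, -17);  v_rel = (1, -5),  |v_rel|² = 26
v_rel×d = (1)·(-17) − (-5)·(3) = -2
since m = R²·26 − (-2)²:  R² = (4 + 932) / 26 = 36
R = √36 = 6  ⇒  r_B = 6 − 4 = 2

rB=2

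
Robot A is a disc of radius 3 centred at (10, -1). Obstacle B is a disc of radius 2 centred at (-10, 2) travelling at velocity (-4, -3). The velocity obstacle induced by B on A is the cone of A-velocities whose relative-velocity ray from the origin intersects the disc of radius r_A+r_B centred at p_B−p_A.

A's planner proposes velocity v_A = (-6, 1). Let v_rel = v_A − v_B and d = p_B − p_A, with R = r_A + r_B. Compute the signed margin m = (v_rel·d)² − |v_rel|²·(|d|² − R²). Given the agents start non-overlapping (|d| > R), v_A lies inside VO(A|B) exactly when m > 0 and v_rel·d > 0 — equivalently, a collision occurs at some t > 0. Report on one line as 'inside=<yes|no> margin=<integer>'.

d = (-20, 3),  |d|² = 409;  R = 3+2 = 5,  c = 409−5² = 384
v_rel = (-2, 4),  |v_rel|² = 20;  v_rel·d = (-2)·(-20) + (4)·(3) = 52
20·t² − 104·t + 384 = 0  ⇒  m = 52² − 20·384 = -4976
m = -4976 < 0,  v_rel·d = 52 > 0  ⇒  outside

inside=no margin=-4976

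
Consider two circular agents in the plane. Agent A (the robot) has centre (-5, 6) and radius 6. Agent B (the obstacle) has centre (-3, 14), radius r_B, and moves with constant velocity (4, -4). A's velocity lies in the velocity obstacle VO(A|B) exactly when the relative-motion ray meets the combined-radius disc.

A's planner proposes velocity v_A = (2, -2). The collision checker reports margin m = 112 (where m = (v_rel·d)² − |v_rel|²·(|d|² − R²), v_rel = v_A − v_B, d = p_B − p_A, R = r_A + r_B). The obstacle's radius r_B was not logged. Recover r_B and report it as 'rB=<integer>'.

m = 112
d = (2, 8);  v_rel = (-2, 2),  |v_rel|² = 8
v_rel×d = (-2)·(8) − (2)·(2) = -20
since m = R²·8 − (-20)²:  R² = (400 + 112) / 8 = 64
R = √64 = 8  ⇒  r_B = 8 − 6 = 2

rB=2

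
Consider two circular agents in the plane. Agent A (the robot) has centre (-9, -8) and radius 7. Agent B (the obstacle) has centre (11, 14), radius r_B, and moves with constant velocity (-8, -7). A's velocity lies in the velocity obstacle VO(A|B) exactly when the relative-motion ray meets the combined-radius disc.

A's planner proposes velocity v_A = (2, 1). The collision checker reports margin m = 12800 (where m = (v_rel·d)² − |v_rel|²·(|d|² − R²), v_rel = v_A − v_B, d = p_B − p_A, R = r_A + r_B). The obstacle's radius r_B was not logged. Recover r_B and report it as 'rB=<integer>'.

m = 12800
d = (20, 22);  v_rel = (10, 8),  |v_rel|² = 164
v_rel×d = (10)·(22) − (8)·(20) = 60
since m = R²·164 − 60²:  R² = (3600 + 12800) / 164 = 100
R = √100 = 10  ⇒  r_B = 10 − 7 = 3

rB=3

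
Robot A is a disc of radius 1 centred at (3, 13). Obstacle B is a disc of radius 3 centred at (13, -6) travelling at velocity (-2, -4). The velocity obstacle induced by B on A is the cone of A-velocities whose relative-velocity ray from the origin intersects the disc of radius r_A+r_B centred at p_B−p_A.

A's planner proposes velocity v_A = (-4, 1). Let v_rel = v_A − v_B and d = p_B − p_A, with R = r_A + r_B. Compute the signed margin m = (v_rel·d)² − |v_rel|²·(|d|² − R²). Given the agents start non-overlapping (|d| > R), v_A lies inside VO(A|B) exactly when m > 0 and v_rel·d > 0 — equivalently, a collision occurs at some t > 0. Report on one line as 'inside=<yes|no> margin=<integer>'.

d = (10, -19),  |d|² = 461;  R = 1+3 = 4,  c = 461−4² = 445
v_rel = (-2, 5),  |v_rel|² = 29;  v_rel·d = (-2)·(10) + (5)·(-19) = -115
29·t² + 230·t + 445 = 0  ⇒  m = (-115)² − 29·445 = 320
m = 320 > 0,  v_rel·d = -115 < 0  ⇒  outside

inside=no margin=320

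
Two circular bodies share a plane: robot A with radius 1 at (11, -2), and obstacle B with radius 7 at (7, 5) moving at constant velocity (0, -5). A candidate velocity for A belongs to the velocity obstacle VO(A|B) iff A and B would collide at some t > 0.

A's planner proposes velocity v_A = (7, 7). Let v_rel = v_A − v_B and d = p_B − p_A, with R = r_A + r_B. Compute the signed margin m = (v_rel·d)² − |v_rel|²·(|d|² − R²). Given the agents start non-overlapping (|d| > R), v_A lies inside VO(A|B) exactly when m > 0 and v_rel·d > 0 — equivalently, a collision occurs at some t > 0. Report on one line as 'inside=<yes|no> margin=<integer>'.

d = (-4, 7),  |d|² = 65;  R = 1+7 = 8,  c = 65−8² = 1
v_rel = (7, 12),  |v_rel|² = 193;  v_rel·d = (7)·(-4) + (12)·(7) = 56
193·t² − 112·t + 1 = 0  ⇒  m = 56² − 193·1 = 2943
m = 2943 > 0,  v_rel·d = 56 > 0  ⇒  inside

inside=yes margin=2943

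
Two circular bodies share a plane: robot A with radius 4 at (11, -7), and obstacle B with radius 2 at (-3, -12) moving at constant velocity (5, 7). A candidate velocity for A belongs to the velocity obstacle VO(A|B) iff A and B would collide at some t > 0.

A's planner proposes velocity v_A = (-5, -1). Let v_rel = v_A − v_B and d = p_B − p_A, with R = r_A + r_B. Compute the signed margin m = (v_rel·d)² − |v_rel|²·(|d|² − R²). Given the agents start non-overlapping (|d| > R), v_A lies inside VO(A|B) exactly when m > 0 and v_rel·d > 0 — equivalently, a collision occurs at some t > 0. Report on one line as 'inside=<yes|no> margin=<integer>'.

d = (-14, -5),  |d|² = 221;  R = 4+2 = 6,  c = 221−6² = 185
v_rel = (-10, -8),  |v_rel|² = 164;  v_rel·d = (-10)·(-14) + (-8)·(-5) = 180
164·t² − 360·t + 185 = 0  ⇒  m = 180² − 164·185 = 2060
m = 2060 > 0,  v_rel·d = 180 > 0  ⇒  inside

inside=yes margin=2060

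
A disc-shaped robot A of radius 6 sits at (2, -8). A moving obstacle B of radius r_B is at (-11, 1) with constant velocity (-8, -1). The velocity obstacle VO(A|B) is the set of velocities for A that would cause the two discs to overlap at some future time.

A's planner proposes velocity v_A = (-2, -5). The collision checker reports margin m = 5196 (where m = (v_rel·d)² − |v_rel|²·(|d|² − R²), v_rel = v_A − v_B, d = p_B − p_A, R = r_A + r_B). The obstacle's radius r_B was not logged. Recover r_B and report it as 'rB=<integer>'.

m = 5196
d = (-13, 9);  v_rel = (6, -4),  |v_rel|² = 52
v_rel×d = (6)·(9) − (-4)·(-13) = 2
since m = R²·52 − 2²:  R² = (4 + 5196) / 52 = 100
R = √100 = 10  ⇒  r_B = 10 − 6 = 4

rB=4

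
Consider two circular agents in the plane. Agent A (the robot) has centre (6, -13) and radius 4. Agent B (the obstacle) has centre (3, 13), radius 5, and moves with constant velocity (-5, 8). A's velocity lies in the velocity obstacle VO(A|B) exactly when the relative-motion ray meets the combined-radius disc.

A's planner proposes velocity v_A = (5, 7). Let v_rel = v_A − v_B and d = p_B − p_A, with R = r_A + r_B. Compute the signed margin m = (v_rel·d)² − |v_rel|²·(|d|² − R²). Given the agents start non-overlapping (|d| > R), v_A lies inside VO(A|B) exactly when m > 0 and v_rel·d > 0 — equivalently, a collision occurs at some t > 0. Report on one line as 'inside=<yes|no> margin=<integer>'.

d = (-3, 26),  |d|² = 685;  R = 4+5 = 9,  c = 685−9² = 604
v_rel = (10, -1),  |v_rel|² = 101;  v_rel·d = (10)·(-3) + (-1)·(26) = -56
101·t² + 112·t + 604 = 0  ⇒  m = (-56)² − 101·604 = -57868
m = -57868 < 0,  v_rel·d = -56 < 0  ⇒  outside

inside=no margin=-57868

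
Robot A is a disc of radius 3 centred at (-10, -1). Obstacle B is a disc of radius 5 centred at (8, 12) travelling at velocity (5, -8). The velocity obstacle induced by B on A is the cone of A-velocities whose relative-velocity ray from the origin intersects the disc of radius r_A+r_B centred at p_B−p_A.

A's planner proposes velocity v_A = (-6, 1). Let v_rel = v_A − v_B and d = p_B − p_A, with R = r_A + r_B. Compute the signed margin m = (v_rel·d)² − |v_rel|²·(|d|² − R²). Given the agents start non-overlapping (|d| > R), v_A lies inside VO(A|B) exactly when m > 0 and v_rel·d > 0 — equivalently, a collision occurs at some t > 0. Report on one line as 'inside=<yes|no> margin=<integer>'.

d = (18, 13),  |d|² = 493;  R = 3+5 = 8,  c = 493−8² = 429
v_rel = (-11, 9),  |v_rel|² = 202;  v_rel·d = (-11)·(18) + (9)·(13) = -81
202·t² + 162·t + 429 = 0  ⇒  m = (-81)² − 202·429 = -80097
m = -80097 < 0,  v_rel·d = -81 < 0  ⇒  outside

inside=no margin=-80097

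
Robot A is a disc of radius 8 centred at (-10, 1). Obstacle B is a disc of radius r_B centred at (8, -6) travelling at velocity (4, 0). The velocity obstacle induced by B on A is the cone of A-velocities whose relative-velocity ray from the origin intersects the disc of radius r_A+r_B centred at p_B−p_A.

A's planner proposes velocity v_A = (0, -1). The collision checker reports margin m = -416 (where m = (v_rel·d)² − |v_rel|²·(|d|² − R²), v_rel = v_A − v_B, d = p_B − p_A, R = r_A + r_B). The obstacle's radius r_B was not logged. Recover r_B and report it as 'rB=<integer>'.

m = -416
d = (18, -7);  v_rel = (-4, -1),  |v_rel|² = 17
v_rel×d = (-4)·(-7) − (-1)·(18) = 46
since m = R²·17 − 46²:  R² = (2116 + -416) / 17 = 100
R = √100 = 10  ⇒  r_B = 10 − 8 = 2

rB=2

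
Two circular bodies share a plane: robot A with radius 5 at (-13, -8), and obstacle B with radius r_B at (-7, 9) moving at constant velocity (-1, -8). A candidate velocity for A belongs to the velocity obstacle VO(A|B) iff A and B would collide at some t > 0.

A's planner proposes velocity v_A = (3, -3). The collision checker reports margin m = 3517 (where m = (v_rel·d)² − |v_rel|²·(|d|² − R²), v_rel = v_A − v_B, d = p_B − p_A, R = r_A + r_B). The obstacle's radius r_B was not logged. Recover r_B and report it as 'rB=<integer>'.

m = 3517
d = (6, 17);  v_rel = (4, 5),  |v_rel|² = 41
v_rel×d = (4)·(17) − (5)·(6) = 38
since m = R²·41 − 38²:  R² = (1444 + 3517) / 41 = 121
R = √121 = 11  ⇒  r_B = 11 − 5 = 6

rB=6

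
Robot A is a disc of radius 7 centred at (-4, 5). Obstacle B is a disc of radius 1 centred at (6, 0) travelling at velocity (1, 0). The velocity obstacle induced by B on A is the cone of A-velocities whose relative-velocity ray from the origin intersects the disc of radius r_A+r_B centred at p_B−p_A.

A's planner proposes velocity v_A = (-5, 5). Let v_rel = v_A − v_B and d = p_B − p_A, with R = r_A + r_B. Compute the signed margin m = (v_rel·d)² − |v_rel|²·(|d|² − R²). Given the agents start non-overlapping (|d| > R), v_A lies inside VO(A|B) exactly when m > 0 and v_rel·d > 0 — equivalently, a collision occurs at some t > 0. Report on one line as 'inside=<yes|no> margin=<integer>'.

d = (10, -5),  |d|² = 125;  R = 7+1 = 8,  c = 125−8² = 61
v_rel = (-6, 5),  |v_rel|² = 61;  v_rel·d = (-6)·(10) + (5)·(-5) = -85
61·t² + 170·t + 61 = 0  ⇒  m = (-85)² − 61·61 = 3504
m = 3504 > 0,  v_rel·d = -85 < 0  ⇒  outside

inside=no margin=3504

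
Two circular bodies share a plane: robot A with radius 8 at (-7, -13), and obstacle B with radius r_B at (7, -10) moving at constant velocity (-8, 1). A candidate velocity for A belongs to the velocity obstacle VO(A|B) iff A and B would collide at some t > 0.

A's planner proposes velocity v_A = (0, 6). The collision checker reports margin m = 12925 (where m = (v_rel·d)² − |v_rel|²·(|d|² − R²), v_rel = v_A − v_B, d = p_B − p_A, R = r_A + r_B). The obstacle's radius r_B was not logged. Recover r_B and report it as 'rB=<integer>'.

m = 12925
d = (14, 3);  v_rel = (8, 5),  |v_rel|² = 89
v_rel×d = (8)·(3) − (5)·(14) = -46
since m = R²·89 − (-46)²:  R² = (2116 + 12925) / 89 = 169
R = √169 = 13  ⇒  r_B = 13 − 8 = 5

rB=5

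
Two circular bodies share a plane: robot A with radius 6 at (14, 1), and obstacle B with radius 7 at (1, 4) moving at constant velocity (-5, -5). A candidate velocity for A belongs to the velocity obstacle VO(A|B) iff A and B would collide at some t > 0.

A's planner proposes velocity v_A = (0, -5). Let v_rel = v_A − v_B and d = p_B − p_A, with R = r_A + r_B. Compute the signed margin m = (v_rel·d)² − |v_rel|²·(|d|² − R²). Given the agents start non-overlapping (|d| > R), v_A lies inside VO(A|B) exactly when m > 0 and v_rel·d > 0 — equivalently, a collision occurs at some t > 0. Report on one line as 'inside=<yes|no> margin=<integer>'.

d = (-13, 3),  |d|² = 178;  R = 6+7 = 13,  c = 178−13² = 9
v_rel = (5, 0),  |v_rel|² = 25;  v_rel·d = (5)·(-13) + (0)·(3) = -65
25·t² + 130·t + 9 = 0  ⇒  m = (-65)² − 25·9 = 4000
m = 4000 > 0,  v_rel·d = -65 < 0  ⇒  outside

inside=no margin=4000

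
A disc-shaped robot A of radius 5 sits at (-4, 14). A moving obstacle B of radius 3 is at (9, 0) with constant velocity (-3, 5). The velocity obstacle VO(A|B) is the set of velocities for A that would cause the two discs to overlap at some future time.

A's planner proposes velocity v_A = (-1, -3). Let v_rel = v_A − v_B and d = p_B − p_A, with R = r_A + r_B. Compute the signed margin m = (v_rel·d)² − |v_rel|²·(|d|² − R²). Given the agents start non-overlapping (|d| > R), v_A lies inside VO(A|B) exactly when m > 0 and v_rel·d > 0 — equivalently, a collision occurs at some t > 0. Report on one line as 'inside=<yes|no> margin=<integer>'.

d = (13, -14),  |d|² = 365;  R = 5+3 = 8,  c = 365−8² = 301
v_rel = (2, -8),  |v_rel|² = 68;  v_rel·d = (2)·(13) + (-8)·(-14) = 138
68·t² − 276·t + 301 = 0  ⇒  m = 138² − 68·301 = -1424
m = -1424 < 0,  v_rel·d = 138 > 0  ⇒  outside

inside=no margin=-1424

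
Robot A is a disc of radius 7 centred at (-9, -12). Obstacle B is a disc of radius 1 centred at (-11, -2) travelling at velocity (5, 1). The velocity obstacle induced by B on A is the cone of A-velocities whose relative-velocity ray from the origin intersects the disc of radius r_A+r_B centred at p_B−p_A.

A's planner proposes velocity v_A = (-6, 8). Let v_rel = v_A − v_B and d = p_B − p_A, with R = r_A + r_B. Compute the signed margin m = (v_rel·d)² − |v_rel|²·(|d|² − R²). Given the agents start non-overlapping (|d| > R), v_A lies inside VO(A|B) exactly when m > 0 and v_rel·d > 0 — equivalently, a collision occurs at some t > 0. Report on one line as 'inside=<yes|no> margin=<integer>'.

d = (-2, 10),  |d|² = 104;  R = 7+1 = 8,  c = 104−8² = 40
v_rel = (-11, 7),  |v_rel|² = 170;  v_rel·d = (-11)·(-2) + (7)·(10) = 92
170·t² − 184·t + 40 = 0  ⇒  m = 92² − 170·40 = 1664
m = 1664 > 0,  v_rel·d = 92 > 0  ⇒  inside

inside=yes margin=1664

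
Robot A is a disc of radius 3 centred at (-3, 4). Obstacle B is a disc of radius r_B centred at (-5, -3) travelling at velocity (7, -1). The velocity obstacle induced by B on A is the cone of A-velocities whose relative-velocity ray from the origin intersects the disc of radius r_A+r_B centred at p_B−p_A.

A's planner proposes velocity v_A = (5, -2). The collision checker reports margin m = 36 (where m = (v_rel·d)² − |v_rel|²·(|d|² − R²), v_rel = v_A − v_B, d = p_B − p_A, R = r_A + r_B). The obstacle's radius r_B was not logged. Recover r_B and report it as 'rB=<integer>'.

m = 36
d = (-2, -7);  v_rel = (-2, -1),  |v_rel|² = 5
v_rel×d = (-2)·(-7) − (-1)·(-2) = 12
since m = R²·5 − 12²:  R² = (144 + 36) / 5 = 36
R = √36 = 6  ⇒  r_B = 6 − 3 = 3

rB=3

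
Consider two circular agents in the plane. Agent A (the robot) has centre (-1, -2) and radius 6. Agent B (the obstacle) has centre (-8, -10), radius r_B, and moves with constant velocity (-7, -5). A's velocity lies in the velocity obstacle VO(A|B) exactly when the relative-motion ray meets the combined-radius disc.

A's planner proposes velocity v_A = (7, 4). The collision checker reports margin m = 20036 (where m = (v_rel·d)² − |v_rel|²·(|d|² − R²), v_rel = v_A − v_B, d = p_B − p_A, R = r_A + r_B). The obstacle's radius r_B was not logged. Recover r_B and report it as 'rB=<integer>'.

m = 20036
d = (-7, -8);  v_rel = (14, 9),  |v_rel|² = 277
v_rel×d = (14)·(-8) − (9)·(-7) = -49
since m = R²·277 − (-49)²:  R² = (2401 + 20036) / 277 = 81
R = √81 = 9  ⇒  r_B = 9 − 6 = 3

rB=3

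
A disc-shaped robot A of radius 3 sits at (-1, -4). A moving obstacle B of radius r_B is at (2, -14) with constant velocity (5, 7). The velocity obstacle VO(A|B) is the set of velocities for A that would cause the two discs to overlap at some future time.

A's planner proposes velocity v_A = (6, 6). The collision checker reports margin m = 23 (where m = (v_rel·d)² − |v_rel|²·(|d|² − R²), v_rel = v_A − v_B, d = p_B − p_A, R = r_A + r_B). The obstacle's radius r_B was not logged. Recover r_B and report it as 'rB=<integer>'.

m = 23
d = (3, -10);  v_rel = (1, -1),  |v_rel|² = 2
v_rel×d = (1)·(-10) − (-1)·(3) = -7
since m = R²·2 − (-7)²:  R² = (49 + 23) / 2 = 36
R = √36 = 6  ⇒  r_B = 6 − 3 = 3

rB=3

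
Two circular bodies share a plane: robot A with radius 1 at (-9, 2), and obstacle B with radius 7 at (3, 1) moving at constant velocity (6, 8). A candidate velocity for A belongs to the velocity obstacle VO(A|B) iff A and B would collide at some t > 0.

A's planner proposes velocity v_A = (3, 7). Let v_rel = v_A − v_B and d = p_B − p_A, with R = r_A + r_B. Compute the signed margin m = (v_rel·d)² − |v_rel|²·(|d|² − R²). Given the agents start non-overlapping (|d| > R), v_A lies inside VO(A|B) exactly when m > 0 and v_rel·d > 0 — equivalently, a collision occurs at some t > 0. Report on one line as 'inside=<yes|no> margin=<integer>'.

d = (12, -1),  |d|² = 145;  R = 1+7 = 8,  c = 145−8² = 81
v_rel = (-3, -1),  |v_rel|² = 10;  v_rel·d = (-3)·(12) + (-1)·(-1) = -35
10·t² + 70·t + 81 = 0  ⇒  m = (-35)² − 10·81 = 415
m = 415 > 0,  v_rel·d = -35 < 0  ⇒  outside

inside=no margin=415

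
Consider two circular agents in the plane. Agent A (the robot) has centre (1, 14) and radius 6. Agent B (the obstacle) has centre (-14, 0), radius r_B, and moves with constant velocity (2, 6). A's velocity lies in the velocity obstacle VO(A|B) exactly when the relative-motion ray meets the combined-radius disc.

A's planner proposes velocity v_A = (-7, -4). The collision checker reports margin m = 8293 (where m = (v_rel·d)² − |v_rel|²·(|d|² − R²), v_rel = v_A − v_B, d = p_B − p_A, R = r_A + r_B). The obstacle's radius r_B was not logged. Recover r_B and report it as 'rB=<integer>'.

m = 8293
d = (-15, -14);  v_rel = (-9, -10),  |v_rel|² = 181
v_rel×d = (-9)·(-14) − (-10)·(-15) = -24
since m = R²·181 − (-24)²:  R² = (576 + 8293) / 181 = 49
R = √49 = 7  ⇒  r_B = 7 − 6 = 1

rB=1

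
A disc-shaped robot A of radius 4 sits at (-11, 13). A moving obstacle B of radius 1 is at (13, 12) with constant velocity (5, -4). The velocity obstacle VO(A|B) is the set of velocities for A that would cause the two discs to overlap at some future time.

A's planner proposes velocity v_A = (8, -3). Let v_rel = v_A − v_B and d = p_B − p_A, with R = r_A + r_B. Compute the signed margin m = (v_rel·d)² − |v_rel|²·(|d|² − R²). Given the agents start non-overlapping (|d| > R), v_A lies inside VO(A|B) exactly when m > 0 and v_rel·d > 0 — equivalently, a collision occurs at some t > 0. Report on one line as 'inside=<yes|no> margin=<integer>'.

d = (24, -1),  |d|² = 577;  R = 4+1 = 5,  c = 577−5² = 552
v_rel = (3, 1),  |v_rel|² = 10;  v_rel·d = (3)·(24) + (1)·(-1) = 71
10·t² − 142·t + 552 = 0  ⇒  m = 71² − 10·552 = -479
m = -479 < 0,  v_rel·d = 71 > 0  ⇒  outside

inside=no margin=-479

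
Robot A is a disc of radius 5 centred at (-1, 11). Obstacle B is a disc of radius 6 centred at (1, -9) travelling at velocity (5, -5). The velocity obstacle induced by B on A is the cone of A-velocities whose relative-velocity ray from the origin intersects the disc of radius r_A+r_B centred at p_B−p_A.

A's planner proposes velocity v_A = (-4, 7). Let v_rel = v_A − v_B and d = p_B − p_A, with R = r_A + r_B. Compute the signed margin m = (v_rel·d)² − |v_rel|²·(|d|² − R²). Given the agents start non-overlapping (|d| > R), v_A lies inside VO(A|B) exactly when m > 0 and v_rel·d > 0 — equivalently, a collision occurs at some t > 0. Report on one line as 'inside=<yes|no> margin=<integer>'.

d = (2, -20),  |d|² = 404;  R = 5+6 = 11,  c = 404−11² = 283
v_rel = (-9, 12),  |v_rel|² = 225;  v_rel·d = (-9)·(2) + (12)·(-20) = -258
225·t² + 516·t + 283 = 0  ⇒  m = (-258)² − 225·283 = 2889
m = 2889 > 0,  v_rel·d = -258 < 0  ⇒  outside

inside=no margin=2889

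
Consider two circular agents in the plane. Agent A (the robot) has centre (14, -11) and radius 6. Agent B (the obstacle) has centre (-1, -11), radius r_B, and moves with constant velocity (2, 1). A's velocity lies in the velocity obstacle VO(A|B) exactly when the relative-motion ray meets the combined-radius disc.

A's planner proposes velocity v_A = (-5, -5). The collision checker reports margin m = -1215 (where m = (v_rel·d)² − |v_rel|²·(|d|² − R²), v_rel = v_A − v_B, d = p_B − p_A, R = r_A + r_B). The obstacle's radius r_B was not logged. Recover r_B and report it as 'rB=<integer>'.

m = -1215
d = (-15, 0);  v_rel = (-7, -6),  |v_rel|² = 85
v_rel×d = (-7)·(0) − (-6)·(-15) = -90
since m = R²·85 − (-90)²:  R² = (8100 + -1215) / 85 = 81
R = √81 = 9  ⇒  r_B = 9 − 6 = 3

rB=3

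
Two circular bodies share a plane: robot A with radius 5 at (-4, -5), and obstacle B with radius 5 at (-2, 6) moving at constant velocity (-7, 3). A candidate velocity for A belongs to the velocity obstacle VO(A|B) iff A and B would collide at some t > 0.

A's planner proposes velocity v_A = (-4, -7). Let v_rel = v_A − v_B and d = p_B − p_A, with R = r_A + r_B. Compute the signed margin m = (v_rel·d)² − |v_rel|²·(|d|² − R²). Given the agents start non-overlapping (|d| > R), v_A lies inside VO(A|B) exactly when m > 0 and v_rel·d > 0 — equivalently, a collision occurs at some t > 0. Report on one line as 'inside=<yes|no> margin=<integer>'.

d = (2, 11),  |d|² = 125;  R = 5+5 = 10,  c = 125−10² = 25
v_rel = (3, -10),  |v_rel|² = 109;  v_rel·d = (3)·(2) + (-10)·(11) = -104
109·t² + 208·t + 25 = 0  ⇒  m = (-104)² − 109·25 = 8091
m = 8091 > 0,  v_rel·d = -104 < 0  ⇒  outside

inside=no margin=8091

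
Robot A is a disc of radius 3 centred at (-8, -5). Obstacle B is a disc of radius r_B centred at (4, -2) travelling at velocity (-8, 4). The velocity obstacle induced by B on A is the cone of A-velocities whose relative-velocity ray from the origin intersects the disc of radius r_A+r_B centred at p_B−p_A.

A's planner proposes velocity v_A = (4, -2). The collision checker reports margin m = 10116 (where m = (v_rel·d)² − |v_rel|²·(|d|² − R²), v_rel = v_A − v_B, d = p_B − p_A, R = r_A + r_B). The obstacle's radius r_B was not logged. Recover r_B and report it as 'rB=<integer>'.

m = 10116
d = (12, 3);  v_rel = (12, -6),  |v_rel|² = 180
v_rel×d = (12)·(3) − (-6)·(12) = 108
since m = R²·180 − 108²:  R² = (11664 + 10116) / 180 = 121
R = √121 = 11  ⇒  r_B = 11 − 3 = 8

rB=8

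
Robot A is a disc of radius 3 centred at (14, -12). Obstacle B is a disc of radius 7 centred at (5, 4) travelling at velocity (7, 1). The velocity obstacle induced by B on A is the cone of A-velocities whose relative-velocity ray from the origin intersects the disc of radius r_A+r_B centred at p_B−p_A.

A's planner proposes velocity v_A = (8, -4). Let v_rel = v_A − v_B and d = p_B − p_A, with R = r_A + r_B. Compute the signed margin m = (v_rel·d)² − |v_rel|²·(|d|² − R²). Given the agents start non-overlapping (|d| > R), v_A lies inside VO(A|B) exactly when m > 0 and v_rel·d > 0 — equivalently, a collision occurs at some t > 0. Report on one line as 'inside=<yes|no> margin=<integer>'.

d = (-9, 16),  |d|² = 337;  R = 3+7 = 10,  c = 337−10² = 237
v_rel = (1, -5),  |v_rel|² = 26;  v_rel·d = (1)·(-9) + (-5)·(16) = -89
26·t² + 178·t + 237 = 0  ⇒  m = (-89)² − 26·237 = 1759
m = 1759 > 0,  v_rel·d = -89 < 0  ⇒  outside

inside=no margin=1759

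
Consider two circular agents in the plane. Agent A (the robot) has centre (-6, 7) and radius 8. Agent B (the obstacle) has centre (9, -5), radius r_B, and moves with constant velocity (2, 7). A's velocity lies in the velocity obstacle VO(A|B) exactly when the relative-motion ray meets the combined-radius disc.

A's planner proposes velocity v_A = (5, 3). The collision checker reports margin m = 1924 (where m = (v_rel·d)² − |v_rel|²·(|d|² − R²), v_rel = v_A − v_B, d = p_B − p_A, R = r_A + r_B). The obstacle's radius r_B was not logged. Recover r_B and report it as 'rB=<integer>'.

m = 1924
d = (15, -12);  v_rel = (3, -4),  |v_rel|² = 25
v_rel×d = (3)·(-12) − (-4)·(15) = 24
since m = R²·25 − 24²:  R² = (576 + 1924) / 25 = 100
R = √100 = 10  ⇒  r_B = 10 − 8 = 2

rB=2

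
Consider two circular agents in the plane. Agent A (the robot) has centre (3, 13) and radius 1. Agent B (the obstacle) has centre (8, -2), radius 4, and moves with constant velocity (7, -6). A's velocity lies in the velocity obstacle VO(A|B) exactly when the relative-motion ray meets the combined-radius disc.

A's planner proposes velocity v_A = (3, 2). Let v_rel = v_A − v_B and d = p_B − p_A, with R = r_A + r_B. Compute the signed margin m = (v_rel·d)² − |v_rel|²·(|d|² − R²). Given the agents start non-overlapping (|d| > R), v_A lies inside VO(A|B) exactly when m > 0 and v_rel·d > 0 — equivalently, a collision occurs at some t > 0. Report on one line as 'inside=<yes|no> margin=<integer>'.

d = (5, -15),  |d|² = 250;  R = 1+4 = 5,  c = 250−5² = 225
v_rel = (-4, 8),  |v_rel|² = 80;  v_rel·d = (-4)·(5) + (8)·(-15) = -140
80·t² + 280·t + 225 = 0  ⇒  m = (-140)² − 80·225 = 1600
m = 1600 > 0,  v_rel·d = -140 < 0  ⇒  outside

inside=no margin=1600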